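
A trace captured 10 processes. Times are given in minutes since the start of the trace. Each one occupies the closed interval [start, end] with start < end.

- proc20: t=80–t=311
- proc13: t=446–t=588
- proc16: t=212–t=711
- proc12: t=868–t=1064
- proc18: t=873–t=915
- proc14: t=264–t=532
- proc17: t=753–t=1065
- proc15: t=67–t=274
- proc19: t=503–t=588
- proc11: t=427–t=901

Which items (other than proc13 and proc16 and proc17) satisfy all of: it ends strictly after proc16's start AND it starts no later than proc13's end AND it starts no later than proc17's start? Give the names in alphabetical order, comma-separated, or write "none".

Conditions: its end is strictly after proc16's start (X.end > t=212) AND its start is no later than proc13's end (X.start <= t=588) AND its start is no later than proc17's start (X.start <= t=753).
proc11: end t=901 > t=212? ✓; start t=427 <= t=588? ✓; start t=427 <= t=753? ✓ → yes.
proc12: end t=1064 > t=212? ✓; start t=868 <= t=588? ✗; start t=868 <= t=753? ✗ → no.
proc14: end t=532 > t=212? ✓; start t=264 <= t=588? ✓; start t=264 <= t=753? ✓ → yes.
proc15: end t=274 > t=212? ✓; start t=67 <= t=588? ✓; start t=67 <= t=753? ✓ → yes.
proc18: end t=915 > t=212? ✓; start t=873 <= t=588? ✗; start t=873 <= t=753? ✗ → no.
proc19: end t=588 > t=212? ✓; start t=503 <= t=588? ✓; start t=503 <= t=753? ✓ → yes.
proc20: end t=311 > t=212? ✓; start t=80 <= t=588? ✓; start t=80 <= t=753? ✓ → yes.
Result: proc11, proc14, proc15, proc19, proc20.

proc11, proc14, proc15, proc19, proc20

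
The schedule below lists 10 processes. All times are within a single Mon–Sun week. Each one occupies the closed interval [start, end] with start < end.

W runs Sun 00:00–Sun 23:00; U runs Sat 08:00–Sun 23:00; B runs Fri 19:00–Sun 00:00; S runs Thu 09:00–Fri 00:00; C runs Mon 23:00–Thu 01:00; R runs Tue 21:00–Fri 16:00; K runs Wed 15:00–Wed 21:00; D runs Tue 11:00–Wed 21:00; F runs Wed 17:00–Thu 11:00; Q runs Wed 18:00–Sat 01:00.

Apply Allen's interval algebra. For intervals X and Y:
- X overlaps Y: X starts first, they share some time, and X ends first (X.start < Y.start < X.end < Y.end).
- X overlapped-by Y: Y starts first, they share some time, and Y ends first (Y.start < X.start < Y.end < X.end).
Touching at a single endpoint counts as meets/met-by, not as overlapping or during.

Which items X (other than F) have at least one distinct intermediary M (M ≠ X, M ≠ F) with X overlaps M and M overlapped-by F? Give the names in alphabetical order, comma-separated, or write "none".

Target F = [Wed 17:00, Thu 11:00].
Intermediaries M with M overlapped-by F: Q, S.
Via Q — items with X overlaps Q: C, D, K, R.
Via S — items with X overlaps S: none.
Union: C, D, K, R.

C, D, K, R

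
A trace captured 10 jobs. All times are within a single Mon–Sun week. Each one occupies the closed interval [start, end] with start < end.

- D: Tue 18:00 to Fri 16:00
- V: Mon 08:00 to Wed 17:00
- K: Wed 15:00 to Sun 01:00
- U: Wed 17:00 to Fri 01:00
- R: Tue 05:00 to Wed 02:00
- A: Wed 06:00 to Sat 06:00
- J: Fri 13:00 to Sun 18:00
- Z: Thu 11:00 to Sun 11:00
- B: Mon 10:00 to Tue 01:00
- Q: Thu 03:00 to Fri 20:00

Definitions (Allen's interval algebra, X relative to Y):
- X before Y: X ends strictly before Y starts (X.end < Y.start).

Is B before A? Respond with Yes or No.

Yes

B = [Mon 10:00, Tue 01:00], A = [Wed 06:00, Sat 06:00].
Actual relation of B to A: before.
Asked whether 'before' holds → Yes.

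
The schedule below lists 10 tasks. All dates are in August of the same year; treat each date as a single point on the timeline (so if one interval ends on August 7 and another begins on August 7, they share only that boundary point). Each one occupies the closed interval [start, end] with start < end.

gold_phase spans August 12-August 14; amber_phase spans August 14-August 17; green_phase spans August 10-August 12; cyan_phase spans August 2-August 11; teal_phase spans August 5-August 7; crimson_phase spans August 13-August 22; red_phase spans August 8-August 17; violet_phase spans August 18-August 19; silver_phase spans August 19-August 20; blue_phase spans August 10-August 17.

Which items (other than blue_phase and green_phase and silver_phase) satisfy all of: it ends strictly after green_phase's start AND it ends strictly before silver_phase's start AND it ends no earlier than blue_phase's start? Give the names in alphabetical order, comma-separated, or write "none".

amber_phase, cyan_phase, gold_phase, red_phase

Conditions: its end is strictly after green_phase's start (X.end > August 10) AND its end is strictly before silver_phase's start (X.end < August 19) AND its end is no earlier than blue_phase's start (X.end >= August 10).
amber_phase: end August 17 > August 10? ✓; end August 17 < August 19? ✓; end August 17 >= August 10? ✓ → yes.
crimson_phase: end August 22 > August 10? ✓; end August 22 < August 19? ✗; end August 22 >= August 10? ✓ → no.
cyan_phase: end August 11 > August 10? ✓; end August 11 < August 19? ✓; end August 11 >= August 10? ✓ → yes.
gold_phase: end August 14 > August 10? ✓; end August 14 < August 19? ✓; end August 14 >= August 10? ✓ → yes.
red_phase: end August 17 > August 10? ✓; end August 17 < August 19? ✓; end August 17 >= August 10? ✓ → yes.
teal_phase: end August 7 > August 10? ✗; end August 7 < August 19? ✓; end August 7 >= August 10? ✗ → no.
violet_phase: end August 19 > August 10? ✓; end August 19 < August 19? ✗; end August 19 >= August 10? ✓ → no.
Result: amber_phase, cyan_phase, gold_phase, red_phase.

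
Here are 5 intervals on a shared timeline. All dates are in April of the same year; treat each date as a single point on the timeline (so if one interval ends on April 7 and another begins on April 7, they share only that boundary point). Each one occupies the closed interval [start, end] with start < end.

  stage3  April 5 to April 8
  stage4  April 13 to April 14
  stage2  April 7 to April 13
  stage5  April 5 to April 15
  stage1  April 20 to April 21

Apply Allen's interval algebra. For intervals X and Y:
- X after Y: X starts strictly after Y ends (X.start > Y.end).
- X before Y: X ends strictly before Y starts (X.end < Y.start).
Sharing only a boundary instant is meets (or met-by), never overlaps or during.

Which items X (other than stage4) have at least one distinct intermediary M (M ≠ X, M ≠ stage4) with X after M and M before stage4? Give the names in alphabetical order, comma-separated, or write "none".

Target stage4 = [April 13, April 14].
Intermediaries M with M before stage4: stage3.
Via stage3 — items with X after stage3: stage1.
Union: stage1.

stage1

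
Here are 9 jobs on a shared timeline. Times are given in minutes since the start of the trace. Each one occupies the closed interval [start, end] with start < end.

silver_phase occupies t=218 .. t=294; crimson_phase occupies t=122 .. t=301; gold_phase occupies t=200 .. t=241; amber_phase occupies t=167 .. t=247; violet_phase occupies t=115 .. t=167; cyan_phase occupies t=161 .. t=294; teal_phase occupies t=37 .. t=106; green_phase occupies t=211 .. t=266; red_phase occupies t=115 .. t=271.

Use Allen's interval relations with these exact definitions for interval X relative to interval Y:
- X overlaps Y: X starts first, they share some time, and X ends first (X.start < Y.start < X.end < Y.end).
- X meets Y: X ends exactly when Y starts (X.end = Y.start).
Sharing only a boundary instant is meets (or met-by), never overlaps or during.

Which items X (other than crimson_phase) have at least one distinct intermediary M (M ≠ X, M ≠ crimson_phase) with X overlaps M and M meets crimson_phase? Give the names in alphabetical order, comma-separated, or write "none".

Target crimson_phase = [t=122, t=301].
Intermediaries M with M meets crimson_phase: none.
Union: none.

none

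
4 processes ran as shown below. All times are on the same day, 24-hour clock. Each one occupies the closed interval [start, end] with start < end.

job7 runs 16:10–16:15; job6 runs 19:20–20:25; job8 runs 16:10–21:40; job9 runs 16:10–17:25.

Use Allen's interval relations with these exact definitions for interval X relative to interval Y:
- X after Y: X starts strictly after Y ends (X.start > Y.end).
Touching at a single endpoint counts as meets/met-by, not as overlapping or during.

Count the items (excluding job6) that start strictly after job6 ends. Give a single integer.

0

Target job6 = [19:20, 20:25].
job7 [16:10, 16:15] → before → no.
job8 [16:10, 21:40] → contains → no.
job9 [16:10, 17:25] → before → no.
Total: 0.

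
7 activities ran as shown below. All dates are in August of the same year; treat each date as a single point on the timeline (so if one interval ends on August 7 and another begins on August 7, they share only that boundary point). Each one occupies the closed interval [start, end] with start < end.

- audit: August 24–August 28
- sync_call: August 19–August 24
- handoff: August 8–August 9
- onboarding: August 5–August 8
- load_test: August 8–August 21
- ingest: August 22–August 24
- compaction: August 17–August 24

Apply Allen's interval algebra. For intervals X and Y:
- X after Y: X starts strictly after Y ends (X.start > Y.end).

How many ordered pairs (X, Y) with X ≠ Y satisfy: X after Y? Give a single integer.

10

Checking all 42 ordered pairs for relation 'after'; matching pairs in alphabetical order:
(audit, handoff): audit after handoff ✓
(audit, load_test): audit after load_test ✓
(audit, onboarding): audit after onboarding ✓
(compaction, handoff): compaction after handoff ✓
(compaction, onboarding): compaction after onboarding ✓
(ingest, handoff): ingest after handoff ✓
(ingest, load_test): ingest after load_test ✓
(ingest, onboarding): ingest after onboarding ✓
(sync_call, handoff): sync_call after handoff ✓
(sync_call, onboarding): sync_call after onboarding ✓
Count: 10.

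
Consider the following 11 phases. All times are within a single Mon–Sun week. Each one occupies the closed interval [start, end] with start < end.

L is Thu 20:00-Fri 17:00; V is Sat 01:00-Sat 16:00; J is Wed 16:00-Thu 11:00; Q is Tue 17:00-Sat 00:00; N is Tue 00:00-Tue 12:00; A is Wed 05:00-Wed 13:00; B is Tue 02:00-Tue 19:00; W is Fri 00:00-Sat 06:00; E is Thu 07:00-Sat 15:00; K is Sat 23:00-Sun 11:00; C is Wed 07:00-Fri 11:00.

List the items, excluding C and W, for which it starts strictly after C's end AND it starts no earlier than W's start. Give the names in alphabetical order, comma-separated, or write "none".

Conditions: its start is strictly after C's end (X.start > Fri 11:00) AND its start is no earlier than W's start (X.start >= Fri 00:00).
A: start Wed 05:00 > Fri 11:00? ✗; start Wed 05:00 >= Fri 00:00? ✗ → no.
B: start Tue 02:00 > Fri 11:00? ✗; start Tue 02:00 >= Fri 00:00? ✗ → no.
E: start Thu 07:00 > Fri 11:00? ✗; start Thu 07:00 >= Fri 00:00? ✗ → no.
J: start Wed 16:00 > Fri 11:00? ✗; start Wed 16:00 >= Fri 00:00? ✗ → no.
K: start Sat 23:00 > Fri 11:00? ✓; start Sat 23:00 >= Fri 00:00? ✓ → yes.
L: start Thu 20:00 > Fri 11:00? ✗; start Thu 20:00 >= Fri 00:00? ✗ → no.
N: start Tue 00:00 > Fri 11:00? ✗; start Tue 00:00 >= Fri 00:00? ✗ → no.
Q: start Tue 17:00 > Fri 11:00? ✗; start Tue 17:00 >= Fri 00:00? ✗ → no.
V: start Sat 01:00 > Fri 11:00? ✓; start Sat 01:00 >= Fri 00:00? ✓ → yes.
Result: K, V.

K, V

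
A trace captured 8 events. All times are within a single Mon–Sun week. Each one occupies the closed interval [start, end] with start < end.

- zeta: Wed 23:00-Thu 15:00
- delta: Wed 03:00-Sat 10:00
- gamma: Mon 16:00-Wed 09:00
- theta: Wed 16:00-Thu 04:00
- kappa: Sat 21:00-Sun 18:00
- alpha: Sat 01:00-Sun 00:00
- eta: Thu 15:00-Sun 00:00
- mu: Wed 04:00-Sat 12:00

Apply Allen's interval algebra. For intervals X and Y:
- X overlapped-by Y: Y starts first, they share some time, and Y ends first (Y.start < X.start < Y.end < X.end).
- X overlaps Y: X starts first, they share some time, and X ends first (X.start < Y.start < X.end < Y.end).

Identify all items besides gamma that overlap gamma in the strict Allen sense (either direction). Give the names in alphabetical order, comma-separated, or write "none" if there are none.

delta, mu

Target gamma = [Mon 16:00, Wed 09:00].
alpha [Sat 01:00, Sun 00:00] → after → no.
delta [Wed 03:00, Sat 10:00] → overlapped-by → yes.
eta [Thu 15:00, Sun 00:00] → after → no.
kappa [Sat 21:00, Sun 18:00] → after → no.
mu [Wed 04:00, Sat 12:00] → overlapped-by → yes.
theta [Wed 16:00, Thu 04:00] → after → no.
zeta [Wed 23:00, Thu 15:00] → after → no.
Result: delta, mu.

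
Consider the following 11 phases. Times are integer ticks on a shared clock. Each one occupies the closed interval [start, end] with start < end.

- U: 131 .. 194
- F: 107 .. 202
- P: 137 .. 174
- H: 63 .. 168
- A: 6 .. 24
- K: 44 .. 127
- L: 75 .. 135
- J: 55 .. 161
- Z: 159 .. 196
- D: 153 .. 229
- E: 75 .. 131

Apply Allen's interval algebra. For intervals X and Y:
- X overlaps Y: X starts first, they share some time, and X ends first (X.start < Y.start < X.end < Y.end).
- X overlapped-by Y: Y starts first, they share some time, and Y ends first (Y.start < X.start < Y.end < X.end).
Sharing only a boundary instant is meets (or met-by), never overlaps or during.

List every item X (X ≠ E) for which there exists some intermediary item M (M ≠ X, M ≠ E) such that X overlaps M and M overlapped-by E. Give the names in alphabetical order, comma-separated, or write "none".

H, J, K, L

Target E = [75, 131].
Intermediaries M with M overlapped-by E: F.
Via F — items with X overlaps F: H, J, K, L.
Union: H, J, K, L.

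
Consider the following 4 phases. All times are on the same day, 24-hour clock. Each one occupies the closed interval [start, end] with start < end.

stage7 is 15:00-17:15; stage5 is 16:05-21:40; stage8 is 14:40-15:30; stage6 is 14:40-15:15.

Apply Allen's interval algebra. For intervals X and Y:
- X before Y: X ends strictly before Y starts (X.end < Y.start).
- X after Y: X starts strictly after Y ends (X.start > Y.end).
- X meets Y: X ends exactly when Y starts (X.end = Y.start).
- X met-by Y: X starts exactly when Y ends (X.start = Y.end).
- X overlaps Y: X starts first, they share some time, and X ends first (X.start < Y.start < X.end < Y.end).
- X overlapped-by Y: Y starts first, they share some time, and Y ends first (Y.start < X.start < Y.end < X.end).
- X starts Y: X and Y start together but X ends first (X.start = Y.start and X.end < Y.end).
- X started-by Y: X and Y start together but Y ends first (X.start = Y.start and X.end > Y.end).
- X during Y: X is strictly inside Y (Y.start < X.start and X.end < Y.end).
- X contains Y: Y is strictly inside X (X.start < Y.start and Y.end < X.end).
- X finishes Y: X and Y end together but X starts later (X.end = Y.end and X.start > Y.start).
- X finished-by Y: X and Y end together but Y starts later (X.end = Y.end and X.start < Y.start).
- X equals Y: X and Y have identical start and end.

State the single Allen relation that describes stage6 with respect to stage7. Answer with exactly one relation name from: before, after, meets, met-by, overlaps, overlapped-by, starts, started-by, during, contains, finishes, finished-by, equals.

stage6 = [14:40, 15:15]; stage7 = [15:00, 17:15].
Compare endpoints: stage6.start < stage7.start, stage6.start < stage7.end, stage6.end > stage7.start, stage6.end < stage7.end.
That pattern is 'overlaps'.

overlaps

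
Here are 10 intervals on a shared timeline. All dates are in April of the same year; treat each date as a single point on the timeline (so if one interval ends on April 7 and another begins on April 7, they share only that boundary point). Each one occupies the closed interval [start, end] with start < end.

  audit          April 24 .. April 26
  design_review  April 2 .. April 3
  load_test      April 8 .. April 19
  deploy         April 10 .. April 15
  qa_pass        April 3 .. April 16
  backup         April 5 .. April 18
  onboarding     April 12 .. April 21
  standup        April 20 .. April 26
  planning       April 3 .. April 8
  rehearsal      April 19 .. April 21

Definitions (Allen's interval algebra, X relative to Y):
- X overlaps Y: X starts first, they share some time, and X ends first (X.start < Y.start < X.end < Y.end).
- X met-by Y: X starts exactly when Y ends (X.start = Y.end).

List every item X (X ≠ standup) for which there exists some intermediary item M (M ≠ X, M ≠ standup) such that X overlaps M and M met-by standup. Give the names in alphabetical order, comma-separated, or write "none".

none

Target standup = [April 20, April 26].
Intermediaries M with M met-by standup: none.
Union: none.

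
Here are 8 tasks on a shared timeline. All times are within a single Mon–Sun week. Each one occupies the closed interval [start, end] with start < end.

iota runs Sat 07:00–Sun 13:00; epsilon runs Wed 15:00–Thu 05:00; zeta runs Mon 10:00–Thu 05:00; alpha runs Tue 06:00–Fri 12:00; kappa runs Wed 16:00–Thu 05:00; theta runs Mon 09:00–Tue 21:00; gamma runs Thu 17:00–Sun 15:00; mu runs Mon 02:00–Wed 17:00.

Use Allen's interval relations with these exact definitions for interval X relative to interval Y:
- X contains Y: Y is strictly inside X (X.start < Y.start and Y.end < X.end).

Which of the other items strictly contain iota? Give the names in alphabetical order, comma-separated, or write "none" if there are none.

Target iota = [Sat 07:00, Sun 13:00].
alpha [Tue 06:00, Fri 12:00] → before → no.
epsilon [Wed 15:00, Thu 05:00] → before → no.
gamma [Thu 17:00, Sun 15:00] → contains → yes.
kappa [Wed 16:00, Thu 05:00] → before → no.
mu [Mon 02:00, Wed 17:00] → before → no.
theta [Mon 09:00, Tue 21:00] → before → no.
zeta [Mon 10:00, Thu 05:00] → before → no.
Result: gamma.

gamma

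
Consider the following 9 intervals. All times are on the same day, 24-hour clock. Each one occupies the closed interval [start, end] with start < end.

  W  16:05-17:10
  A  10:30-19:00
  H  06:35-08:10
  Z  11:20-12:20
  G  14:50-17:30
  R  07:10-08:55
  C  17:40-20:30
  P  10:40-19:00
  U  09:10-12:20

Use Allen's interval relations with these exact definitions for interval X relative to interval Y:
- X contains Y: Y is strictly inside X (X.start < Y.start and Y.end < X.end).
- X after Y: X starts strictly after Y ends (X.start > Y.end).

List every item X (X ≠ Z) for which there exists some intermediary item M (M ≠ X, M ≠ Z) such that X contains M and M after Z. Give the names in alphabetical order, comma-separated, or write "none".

A, G, P

Target Z = [11:20, 12:20].
Intermediaries M with M after Z: C, G, W.
Via C — items with X contains C: none.
Via G — items with X contains G: A, P.
Via W — items with X contains W: A, G, P.
Union: A, G, P.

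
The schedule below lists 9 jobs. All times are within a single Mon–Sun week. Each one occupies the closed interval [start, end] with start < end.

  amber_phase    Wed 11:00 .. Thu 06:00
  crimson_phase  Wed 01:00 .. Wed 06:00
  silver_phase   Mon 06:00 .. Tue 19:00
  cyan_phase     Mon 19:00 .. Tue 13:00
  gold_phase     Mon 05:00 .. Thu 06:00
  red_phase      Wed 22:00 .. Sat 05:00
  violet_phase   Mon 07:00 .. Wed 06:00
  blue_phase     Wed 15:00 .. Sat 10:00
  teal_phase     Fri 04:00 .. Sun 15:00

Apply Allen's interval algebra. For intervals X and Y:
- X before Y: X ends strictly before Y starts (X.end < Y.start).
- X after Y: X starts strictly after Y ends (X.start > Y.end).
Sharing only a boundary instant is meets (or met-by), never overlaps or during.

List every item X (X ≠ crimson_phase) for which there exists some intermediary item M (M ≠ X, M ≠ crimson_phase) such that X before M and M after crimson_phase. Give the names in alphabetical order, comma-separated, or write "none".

Target crimson_phase = [Wed 01:00, Wed 06:00].
Intermediaries M with M after crimson_phase: amber_phase, blue_phase, red_phase, teal_phase.
Via amber_phase — items with X before amber_phase: cyan_phase, silver_phase, violet_phase.
Via blue_phase — items with X before blue_phase: cyan_phase, silver_phase, violet_phase.
Via red_phase — items with X before red_phase: cyan_phase, silver_phase, violet_phase.
Via teal_phase — items with X before teal_phase: amber_phase, cyan_phase, gold_phase, silver_phase, violet_phase.
Union: amber_phase, cyan_phase, gold_phase, silver_phase, violet_phase.

amber_phase, cyan_phase, gold_phase, silver_phase, violet_phase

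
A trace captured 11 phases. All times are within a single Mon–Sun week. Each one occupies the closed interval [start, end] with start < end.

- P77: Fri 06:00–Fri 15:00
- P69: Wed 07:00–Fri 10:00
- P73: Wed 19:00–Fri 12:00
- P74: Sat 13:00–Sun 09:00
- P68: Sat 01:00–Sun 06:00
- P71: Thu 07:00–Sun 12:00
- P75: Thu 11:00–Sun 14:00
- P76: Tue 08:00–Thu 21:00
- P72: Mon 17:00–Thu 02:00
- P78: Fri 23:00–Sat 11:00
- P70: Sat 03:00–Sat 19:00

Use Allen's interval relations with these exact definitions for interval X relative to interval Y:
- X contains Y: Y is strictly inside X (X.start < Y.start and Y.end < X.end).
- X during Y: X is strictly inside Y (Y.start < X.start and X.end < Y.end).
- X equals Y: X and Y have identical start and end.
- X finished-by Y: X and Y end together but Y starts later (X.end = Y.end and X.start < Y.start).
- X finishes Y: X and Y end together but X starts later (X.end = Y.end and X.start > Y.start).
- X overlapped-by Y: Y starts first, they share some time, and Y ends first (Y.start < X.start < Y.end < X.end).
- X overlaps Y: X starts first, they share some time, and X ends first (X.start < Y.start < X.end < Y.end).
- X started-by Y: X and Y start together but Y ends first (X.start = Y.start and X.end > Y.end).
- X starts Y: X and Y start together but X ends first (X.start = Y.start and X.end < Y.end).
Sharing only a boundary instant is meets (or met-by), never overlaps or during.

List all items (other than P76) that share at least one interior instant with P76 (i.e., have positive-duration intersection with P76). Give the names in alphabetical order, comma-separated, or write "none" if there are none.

P69, P71, P72, P73, P75

Target P76 = [Tue 08:00, Thu 21:00].
P68 [Sat 01:00, Sun 06:00] → after → no.
P69 [Wed 07:00, Fri 10:00] → overlapped-by → yes.
P70 [Sat 03:00, Sat 19:00] → after → no.
P71 [Thu 07:00, Sun 12:00] → overlapped-by → yes.
P72 [Mon 17:00, Thu 02:00] → overlaps → yes.
P73 [Wed 19:00, Fri 12:00] → overlapped-by → yes.
P74 [Sat 13:00, Sun 09:00] → after → no.
P75 [Thu 11:00, Sun 14:00] → overlapped-by → yes.
P77 [Fri 06:00, Fri 15:00] → after → no.
P78 [Fri 23:00, Sat 11:00] → after → no.
Result: P69, P71, P72, P73, P75.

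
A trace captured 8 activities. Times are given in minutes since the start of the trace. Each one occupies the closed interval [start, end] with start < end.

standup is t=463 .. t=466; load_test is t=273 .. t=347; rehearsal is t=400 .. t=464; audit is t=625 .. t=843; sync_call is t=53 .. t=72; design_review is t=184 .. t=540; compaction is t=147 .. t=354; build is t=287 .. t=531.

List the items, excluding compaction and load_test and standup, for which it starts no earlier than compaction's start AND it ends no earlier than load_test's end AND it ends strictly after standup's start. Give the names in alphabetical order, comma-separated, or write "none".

Conditions: its start is no earlier than compaction's start (X.start >= t=147) AND its end is no earlier than load_test's end (X.end >= t=347) AND its end is strictly after standup's start (X.end > t=463).
audit: start t=625 >= t=147? ✓; end t=843 >= t=347? ✓; end t=843 > t=463? ✓ → yes.
build: start t=287 >= t=147? ✓; end t=531 >= t=347? ✓; end t=531 > t=463? ✓ → yes.
design_review: start t=184 >= t=147? ✓; end t=540 >= t=347? ✓; end t=540 > t=463? ✓ → yes.
rehearsal: start t=400 >= t=147? ✓; end t=464 >= t=347? ✓; end t=464 > t=463? ✓ → yes.
sync_call: start t=53 >= t=147? ✗; end t=72 >= t=347? ✗; end t=72 > t=463? ✗ → no.
Result: audit, build, design_review, rehearsal.

audit, build, design_review, rehearsal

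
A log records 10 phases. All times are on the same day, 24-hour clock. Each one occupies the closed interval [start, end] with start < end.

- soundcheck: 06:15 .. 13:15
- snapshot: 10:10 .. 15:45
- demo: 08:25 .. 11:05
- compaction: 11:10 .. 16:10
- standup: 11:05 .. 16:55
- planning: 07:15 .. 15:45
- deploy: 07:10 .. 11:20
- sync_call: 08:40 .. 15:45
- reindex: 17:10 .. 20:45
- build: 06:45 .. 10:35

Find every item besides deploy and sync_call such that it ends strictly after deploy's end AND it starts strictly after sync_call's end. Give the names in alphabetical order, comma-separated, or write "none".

Conditions: its end is strictly after deploy's end (X.end > 11:20) AND its start is strictly after sync_call's end (X.start > 15:45).
build: end 10:35 > 11:20? ✗; start 06:45 > 15:45? ✗ → no.
compaction: end 16:10 > 11:20? ✓; start 11:10 > 15:45? ✗ → no.
demo: end 11:05 > 11:20? ✗; start 08:25 > 15:45? ✗ → no.
planning: end 15:45 > 11:20? ✓; start 07:15 > 15:45? ✗ → no.
reindex: end 20:45 > 11:20? ✓; start 17:10 > 15:45? ✓ → yes.
snapshot: end 15:45 > 11:20? ✓; start 10:10 > 15:45? ✗ → no.
soundcheck: end 13:15 > 11:20? ✓; start 06:15 > 15:45? ✗ → no.
standup: end 16:55 > 11:20? ✓; start 11:05 > 15:45? ✗ → no.
Result: reindex.

reindex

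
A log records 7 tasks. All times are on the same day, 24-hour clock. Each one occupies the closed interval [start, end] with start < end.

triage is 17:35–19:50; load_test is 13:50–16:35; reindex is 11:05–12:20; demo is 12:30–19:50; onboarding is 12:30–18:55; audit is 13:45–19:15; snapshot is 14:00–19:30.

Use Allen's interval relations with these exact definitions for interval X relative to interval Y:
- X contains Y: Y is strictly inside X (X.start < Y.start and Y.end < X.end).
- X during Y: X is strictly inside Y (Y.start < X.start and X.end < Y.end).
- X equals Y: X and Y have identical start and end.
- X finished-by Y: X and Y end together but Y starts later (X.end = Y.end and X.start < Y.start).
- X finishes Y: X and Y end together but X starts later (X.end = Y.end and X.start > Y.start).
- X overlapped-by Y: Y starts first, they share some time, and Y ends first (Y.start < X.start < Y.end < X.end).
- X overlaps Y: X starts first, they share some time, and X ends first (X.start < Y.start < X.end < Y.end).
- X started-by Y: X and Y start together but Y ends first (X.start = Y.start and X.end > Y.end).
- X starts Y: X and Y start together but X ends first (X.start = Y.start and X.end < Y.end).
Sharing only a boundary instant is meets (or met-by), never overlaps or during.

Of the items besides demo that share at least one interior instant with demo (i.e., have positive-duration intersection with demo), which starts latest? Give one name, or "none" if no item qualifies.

triage

Target demo = [12:30, 19:50].
audit [13:45, 19:15] → during → candidate.
load_test [13:50, 16:35] → during → candidate.
onboarding [12:30, 18:55] → starts → candidate.
reindex [11:05, 12:20] → before → excluded.
snapshot [14:00, 19:30] → during → candidate.
triage [17:35, 19:50] → finishes → candidate.
Among candidates, latest start is 17:35 → triage.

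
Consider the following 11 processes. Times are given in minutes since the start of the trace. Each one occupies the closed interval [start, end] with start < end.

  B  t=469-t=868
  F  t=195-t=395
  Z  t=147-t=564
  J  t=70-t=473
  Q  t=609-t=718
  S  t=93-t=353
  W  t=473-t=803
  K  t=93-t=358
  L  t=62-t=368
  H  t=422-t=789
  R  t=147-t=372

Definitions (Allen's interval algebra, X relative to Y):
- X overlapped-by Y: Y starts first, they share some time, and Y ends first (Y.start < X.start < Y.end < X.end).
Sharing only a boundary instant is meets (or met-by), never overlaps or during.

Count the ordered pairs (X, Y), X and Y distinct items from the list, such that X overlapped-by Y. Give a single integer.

19

Checking all 110 ordered pairs for relation 'overlapped-by'; matching pairs in alphabetical order:
(B, H): B overlapped-by H ✓
(B, J): B overlapped-by J ✓
(B, Z): B overlapped-by Z ✓
(F, K): F overlapped-by K ✓
(F, L): F overlapped-by L ✓
(F, R): F overlapped-by R ✓
(F, S): F overlapped-by S ✓
(H, J): H overlapped-by J ✓
(H, Z): H overlapped-by Z ✓
(J, L): J overlapped-by L ✓
(R, K): R overlapped-by K ✓
(R, L): R overlapped-by L ✓
(R, S): R overlapped-by S ✓
(W, H): W overlapped-by H ✓
(W, Z): W overlapped-by Z ✓
(Z, J): Z overlapped-by J ✓
(Z, K): Z overlapped-by K ✓
(Z, L): Z overlapped-by L ✓
(Z, S): Z overlapped-by S ✓
Count: 19.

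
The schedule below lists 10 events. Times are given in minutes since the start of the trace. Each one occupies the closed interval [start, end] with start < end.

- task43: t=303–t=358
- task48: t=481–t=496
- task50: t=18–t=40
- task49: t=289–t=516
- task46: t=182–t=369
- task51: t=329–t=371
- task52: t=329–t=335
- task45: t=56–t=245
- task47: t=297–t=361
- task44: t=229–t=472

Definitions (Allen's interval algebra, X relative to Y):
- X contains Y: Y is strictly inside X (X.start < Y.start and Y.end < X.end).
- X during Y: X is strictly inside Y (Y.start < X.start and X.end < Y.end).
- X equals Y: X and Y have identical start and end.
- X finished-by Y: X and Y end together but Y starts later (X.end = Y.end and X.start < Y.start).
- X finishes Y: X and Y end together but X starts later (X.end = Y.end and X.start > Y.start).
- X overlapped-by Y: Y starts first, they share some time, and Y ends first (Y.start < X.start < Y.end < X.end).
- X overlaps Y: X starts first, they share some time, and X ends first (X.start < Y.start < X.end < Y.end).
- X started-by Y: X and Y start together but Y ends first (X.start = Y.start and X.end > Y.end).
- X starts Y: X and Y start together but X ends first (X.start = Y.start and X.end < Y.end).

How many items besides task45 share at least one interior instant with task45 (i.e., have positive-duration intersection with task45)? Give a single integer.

2

Target task45 = [t=56, t=245].
task43 [t=303, t=358] → after → no.
task44 [t=229, t=472] → overlapped-by → counts.
task46 [t=182, t=369] → overlapped-by → counts.
task47 [t=297, t=361] → after → no.
task48 [t=481, t=496] → after → no.
task49 [t=289, t=516] → after → no.
task50 [t=18, t=40] → before → no.
task51 [t=329, t=371] → after → no.
task52 [t=329, t=335] → after → no.
Total: 2.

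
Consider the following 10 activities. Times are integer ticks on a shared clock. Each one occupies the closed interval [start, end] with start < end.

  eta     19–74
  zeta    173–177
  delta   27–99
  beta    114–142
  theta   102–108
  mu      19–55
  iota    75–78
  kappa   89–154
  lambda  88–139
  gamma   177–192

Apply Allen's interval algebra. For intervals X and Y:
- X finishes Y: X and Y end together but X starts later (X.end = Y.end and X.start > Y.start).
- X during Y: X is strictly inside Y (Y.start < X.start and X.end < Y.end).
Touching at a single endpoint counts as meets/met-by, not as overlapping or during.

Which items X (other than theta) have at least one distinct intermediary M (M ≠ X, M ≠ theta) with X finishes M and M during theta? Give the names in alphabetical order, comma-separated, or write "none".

none

Target theta = [102, 108].
Intermediaries M with M during theta: none.
Union: none.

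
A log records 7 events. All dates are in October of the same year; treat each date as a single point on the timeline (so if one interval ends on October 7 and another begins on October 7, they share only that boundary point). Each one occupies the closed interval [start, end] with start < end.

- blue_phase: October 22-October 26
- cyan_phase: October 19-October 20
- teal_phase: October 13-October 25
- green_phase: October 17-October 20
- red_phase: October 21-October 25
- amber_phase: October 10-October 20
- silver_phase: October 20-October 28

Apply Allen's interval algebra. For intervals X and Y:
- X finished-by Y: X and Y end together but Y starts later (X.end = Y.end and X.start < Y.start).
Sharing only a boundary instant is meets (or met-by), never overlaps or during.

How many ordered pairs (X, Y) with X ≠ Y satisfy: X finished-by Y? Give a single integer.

4

Checking all 42 ordered pairs for relation 'finished-by'; matching pairs in alphabetical order:
(amber_phase, cyan_phase): amber_phase finished-by cyan_phase ✓
(amber_phase, green_phase): amber_phase finished-by green_phase ✓
(green_phase, cyan_phase): green_phase finished-by cyan_phase ✓
(teal_phase, red_phase): teal_phase finished-by red_phase ✓
Count: 4.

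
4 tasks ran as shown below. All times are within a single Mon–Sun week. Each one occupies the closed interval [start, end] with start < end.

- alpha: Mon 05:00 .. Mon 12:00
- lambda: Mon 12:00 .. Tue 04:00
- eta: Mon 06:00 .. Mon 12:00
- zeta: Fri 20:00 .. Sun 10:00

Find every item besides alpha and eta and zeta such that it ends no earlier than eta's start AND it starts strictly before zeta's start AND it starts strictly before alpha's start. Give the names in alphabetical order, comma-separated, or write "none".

none

Conditions: its end is no earlier than eta's start (X.end >= Mon 06:00) AND its start is strictly before zeta's start (X.start < Fri 20:00) AND its start is strictly before alpha's start (X.start < Mon 05:00).
lambda: end Tue 04:00 >= Mon 06:00? ✓; start Mon 12:00 < Fri 20:00? ✓; start Mon 12:00 < Mon 05:00? ✗ → no.
Result: none.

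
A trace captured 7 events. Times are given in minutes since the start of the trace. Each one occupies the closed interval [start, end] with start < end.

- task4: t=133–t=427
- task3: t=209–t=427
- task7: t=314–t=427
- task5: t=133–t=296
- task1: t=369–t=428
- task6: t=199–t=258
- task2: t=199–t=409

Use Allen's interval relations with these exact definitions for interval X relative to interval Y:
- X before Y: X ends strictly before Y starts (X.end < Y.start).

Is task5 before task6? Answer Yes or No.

task5 = [t=133, t=296], task6 = [t=199, t=258].
Actual relation of task5 to task6: contains.
Asked whether 'before' holds → No.

No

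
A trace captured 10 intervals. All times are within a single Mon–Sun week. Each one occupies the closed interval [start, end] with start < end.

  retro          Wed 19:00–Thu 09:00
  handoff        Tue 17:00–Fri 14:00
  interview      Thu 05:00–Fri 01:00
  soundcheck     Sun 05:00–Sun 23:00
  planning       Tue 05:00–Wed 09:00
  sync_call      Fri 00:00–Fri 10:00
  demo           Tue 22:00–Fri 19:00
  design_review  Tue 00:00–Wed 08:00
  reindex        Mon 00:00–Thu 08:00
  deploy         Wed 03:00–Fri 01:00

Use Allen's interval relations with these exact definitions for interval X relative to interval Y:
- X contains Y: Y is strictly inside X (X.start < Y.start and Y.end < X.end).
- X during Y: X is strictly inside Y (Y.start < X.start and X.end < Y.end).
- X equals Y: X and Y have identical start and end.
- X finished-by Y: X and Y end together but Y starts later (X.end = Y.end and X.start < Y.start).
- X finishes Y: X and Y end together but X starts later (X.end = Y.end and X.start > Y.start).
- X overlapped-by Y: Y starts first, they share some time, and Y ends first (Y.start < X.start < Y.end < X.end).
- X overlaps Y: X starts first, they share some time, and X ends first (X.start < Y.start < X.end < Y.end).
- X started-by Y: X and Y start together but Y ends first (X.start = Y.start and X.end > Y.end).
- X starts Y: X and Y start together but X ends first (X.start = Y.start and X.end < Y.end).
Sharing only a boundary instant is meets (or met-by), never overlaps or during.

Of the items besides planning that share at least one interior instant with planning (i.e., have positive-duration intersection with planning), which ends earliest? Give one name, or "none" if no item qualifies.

design_review

Target planning = [Tue 05:00, Wed 09:00].
demo [Tue 22:00, Fri 19:00] → overlapped-by → candidate.
deploy [Wed 03:00, Fri 01:00] → overlapped-by → candidate.
design_review [Tue 00:00, Wed 08:00] → overlaps → candidate.
handoff [Tue 17:00, Fri 14:00] → overlapped-by → candidate.
interview [Thu 05:00, Fri 01:00] → after → excluded.
reindex [Mon 00:00, Thu 08:00] → contains → candidate.
retro [Wed 19:00, Thu 09:00] → after → excluded.
soundcheck [Sun 05:00, Sun 23:00] → after → excluded.
sync_call [Fri 00:00, Fri 10:00] → after → excluded.
Among candidates, earliest end is Wed 08:00 → design_review.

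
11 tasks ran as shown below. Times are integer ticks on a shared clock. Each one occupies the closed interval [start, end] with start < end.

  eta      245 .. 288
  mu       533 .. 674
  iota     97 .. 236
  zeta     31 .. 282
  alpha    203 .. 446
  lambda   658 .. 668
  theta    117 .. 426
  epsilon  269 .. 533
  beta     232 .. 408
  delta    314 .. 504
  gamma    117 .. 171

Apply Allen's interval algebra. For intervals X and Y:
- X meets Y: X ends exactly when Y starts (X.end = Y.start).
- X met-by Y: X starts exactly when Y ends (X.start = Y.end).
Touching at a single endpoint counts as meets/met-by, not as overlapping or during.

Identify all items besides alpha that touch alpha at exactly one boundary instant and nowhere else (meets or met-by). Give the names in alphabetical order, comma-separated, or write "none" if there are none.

none

Target alpha = [203, 446].
beta [232, 408] → during → no.
delta [314, 504] → overlapped-by → no.
epsilon [269, 533] → overlapped-by → no.
eta [245, 288] → during → no.
gamma [117, 171] → before → no.
iota [97, 236] → overlaps → no.
lambda [658, 668] → after → no.
mu [533, 674] → after → no.
theta [117, 426] → overlaps → no.
zeta [31, 282] → overlaps → no.
Result: none.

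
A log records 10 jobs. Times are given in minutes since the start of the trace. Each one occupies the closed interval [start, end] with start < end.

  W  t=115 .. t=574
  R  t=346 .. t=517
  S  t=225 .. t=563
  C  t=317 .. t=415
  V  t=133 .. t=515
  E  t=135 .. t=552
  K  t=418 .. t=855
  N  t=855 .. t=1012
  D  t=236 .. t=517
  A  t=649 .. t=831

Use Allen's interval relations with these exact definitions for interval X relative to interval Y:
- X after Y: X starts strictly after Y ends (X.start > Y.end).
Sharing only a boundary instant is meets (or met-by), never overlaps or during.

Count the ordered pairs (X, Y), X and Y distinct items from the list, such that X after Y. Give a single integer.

Checking all 90 ordered pairs for relation 'after'; matching pairs in alphabetical order:
(A, C): A after C ✓
(A, D): A after D ✓
(A, E): A after E ✓
(A, R): A after R ✓
(A, S): A after S ✓
(A, V): A after V ✓
(A, W): A after W ✓
(K, C): K after C ✓
(N, A): N after A ✓
(N, C): N after C ✓
(N, D): N after D ✓
(N, E): N after E ✓
(N, R): N after R ✓
(N, S): N after S ✓
(N, V): N after V ✓
(N, W): N after W ✓
Count: 16.

16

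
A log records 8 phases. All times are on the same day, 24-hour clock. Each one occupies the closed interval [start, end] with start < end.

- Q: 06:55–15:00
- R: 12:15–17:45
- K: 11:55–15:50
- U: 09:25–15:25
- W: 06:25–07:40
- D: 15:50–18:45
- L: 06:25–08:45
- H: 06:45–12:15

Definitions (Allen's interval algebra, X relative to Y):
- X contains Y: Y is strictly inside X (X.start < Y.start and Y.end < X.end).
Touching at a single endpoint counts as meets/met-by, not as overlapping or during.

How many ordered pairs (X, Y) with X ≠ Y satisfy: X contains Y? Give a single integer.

Checking all 56 ordered pairs for relation 'contains'; matching pairs in alphabetical order:
No pair satisfies it.
Count: 0.

0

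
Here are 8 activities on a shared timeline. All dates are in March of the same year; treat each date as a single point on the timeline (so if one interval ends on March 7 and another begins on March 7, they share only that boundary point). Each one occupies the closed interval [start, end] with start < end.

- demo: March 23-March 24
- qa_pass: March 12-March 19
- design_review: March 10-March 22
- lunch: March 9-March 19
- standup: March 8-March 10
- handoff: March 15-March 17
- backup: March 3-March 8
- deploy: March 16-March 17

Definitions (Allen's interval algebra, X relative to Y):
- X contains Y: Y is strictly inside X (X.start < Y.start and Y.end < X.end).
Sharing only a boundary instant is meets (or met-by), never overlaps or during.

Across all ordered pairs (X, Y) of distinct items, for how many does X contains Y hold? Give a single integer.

7

Checking all 56 ordered pairs for relation 'contains'; matching pairs in alphabetical order:
(design_review, deploy): design_review contains deploy ✓
(design_review, handoff): design_review contains handoff ✓
(design_review, qa_pass): design_review contains qa_pass ✓
(lunch, deploy): lunch contains deploy ✓
(lunch, handoff): lunch contains handoff ✓
(qa_pass, deploy): qa_pass contains deploy ✓
(qa_pass, handoff): qa_pass contains handoff ✓
Count: 7.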